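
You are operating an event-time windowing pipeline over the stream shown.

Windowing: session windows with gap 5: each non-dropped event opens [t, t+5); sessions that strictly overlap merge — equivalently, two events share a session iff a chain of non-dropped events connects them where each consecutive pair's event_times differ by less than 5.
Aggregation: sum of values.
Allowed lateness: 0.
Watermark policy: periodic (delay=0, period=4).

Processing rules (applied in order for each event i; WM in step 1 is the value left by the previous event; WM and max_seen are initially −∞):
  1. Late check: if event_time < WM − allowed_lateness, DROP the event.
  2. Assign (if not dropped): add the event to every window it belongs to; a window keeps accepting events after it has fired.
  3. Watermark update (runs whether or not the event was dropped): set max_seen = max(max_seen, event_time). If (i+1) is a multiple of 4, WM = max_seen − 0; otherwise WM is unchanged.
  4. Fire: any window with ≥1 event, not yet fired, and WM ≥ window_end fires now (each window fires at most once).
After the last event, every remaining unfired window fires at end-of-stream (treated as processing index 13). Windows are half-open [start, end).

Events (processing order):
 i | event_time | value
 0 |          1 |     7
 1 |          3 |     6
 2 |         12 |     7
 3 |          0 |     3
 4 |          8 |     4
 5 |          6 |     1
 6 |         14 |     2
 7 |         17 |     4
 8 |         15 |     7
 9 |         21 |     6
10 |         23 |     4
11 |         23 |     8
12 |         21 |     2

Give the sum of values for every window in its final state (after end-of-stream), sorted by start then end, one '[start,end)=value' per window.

i=0 t=1 v=7: → [1,6); WM=−∞
i=1 t=3 v=6: → [1,8); WM=−∞
i=2 t=12 v=7: → [12,17); WM=−∞
i=3 t=0 v=3: → [0,8); WM=12
i=4 t=8 v=4: DROP (t<12-0); WM=12
i=5 t=6 v=1: DROP (t<12-0); WM=12
i=6 t=14 v=2: → [12,19); WM=12
i=7 t=17 v=4: → [12,22); WM=17
i=8 t=15 v=7: DROP (t<17-0); WM=17
i=9 t=21 v=6: → [12,26); WM=17
i=10 t=23 v=4: → [12,28); WM=17
i=11 t=23 v=8: → [12,28); WM=23
i=12 t=21 v=2: DROP (t<23-0); WM=23

[0,8)=16 [12,28)=31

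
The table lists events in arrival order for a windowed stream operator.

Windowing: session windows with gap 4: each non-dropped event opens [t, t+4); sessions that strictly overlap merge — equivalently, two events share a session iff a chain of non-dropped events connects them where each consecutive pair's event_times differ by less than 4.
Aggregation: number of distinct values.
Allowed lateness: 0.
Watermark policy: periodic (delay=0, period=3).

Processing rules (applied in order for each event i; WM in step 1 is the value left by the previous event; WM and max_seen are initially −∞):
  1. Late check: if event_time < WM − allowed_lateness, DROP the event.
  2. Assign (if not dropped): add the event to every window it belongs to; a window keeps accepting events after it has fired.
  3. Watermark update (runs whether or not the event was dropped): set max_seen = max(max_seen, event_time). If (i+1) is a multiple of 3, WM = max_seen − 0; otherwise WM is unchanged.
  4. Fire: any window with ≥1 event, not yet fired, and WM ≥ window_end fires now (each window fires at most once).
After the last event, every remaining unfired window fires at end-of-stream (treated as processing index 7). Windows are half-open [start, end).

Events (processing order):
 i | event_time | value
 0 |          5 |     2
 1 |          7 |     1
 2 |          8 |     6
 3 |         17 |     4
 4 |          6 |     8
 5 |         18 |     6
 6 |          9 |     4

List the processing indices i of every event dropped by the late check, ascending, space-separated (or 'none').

4 6

i=0 t=5 v=2: → [5,9); WM=−∞
i=1 t=7 v=1: → [5,11); WM=−∞
i=2 t=8 v=6: → [5,12); WM=8
i=3 t=17 v=4: → [17,21); WM=8
i=4 t=6 v=8: DROP (t<8-0); WM=8
i=5 t=18 v=6: → [17,22); WM=18
i=6 t=9 v=4: DROP (t<18-0); WM=18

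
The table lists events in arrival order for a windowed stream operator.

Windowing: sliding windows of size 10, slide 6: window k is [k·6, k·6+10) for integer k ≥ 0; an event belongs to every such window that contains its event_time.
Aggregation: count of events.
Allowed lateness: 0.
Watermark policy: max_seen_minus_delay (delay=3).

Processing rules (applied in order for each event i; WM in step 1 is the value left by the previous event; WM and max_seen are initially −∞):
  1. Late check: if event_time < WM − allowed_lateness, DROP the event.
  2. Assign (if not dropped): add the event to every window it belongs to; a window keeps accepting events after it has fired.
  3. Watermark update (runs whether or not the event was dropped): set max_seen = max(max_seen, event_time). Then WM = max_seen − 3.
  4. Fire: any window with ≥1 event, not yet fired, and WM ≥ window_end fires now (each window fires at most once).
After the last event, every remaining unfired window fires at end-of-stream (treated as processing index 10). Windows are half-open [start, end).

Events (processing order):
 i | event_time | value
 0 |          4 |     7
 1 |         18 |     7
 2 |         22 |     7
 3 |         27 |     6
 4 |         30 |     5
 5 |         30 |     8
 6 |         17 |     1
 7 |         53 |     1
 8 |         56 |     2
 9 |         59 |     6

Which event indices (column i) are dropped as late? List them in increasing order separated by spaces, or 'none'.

6

i=0 t=4 v=7: → [0,10); WM=1
i=1 t=18 v=7: → [18,28),[12,22); WM=15; [0,10) fires=1
i=2 t=22 v=7: → [18,28); WM=19
i=3 t=27 v=6: → [24,34),[18,28); WM=24; [12,22) fires=1
i=4 t=30 v=5: → [30,40),[24,34); WM=27
i=5 t=30 v=8: → [30,40),[24,34); WM=27
i=6 t=17 v=1: DROP (t<27-0); WM=27
i=7 t=53 v=1: → [48,58); WM=50; [18,28) fires=3 [24,34) fires=3 [30,40) fires=2
i=8 t=56 v=2: → [54,64),[48,58); WM=53
i=9 t=59 v=6: → [54,64); WM=56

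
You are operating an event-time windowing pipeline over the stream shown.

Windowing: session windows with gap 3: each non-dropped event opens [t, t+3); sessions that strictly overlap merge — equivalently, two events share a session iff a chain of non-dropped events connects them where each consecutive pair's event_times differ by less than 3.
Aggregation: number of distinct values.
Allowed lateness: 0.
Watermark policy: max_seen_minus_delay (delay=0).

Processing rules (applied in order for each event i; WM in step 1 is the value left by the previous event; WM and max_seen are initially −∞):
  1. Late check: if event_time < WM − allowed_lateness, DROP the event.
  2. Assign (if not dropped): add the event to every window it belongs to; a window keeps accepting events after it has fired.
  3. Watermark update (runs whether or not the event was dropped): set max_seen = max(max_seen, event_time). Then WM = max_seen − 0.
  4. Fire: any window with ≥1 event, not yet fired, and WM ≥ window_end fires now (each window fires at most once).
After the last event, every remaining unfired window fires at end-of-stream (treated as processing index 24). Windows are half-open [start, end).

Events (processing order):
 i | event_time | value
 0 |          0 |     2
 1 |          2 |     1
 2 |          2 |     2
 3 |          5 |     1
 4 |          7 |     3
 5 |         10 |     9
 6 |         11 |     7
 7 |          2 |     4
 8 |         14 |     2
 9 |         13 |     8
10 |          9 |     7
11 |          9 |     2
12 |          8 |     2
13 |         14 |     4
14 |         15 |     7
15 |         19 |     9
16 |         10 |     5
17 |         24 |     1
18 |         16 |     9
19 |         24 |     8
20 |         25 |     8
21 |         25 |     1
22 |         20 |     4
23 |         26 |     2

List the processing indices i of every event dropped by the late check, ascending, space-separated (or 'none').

7 9 10 11 12 16 18 22

i=0 t=0 v=2: → [0,3); WM=0
i=1 t=2 v=1: → [0,5); WM=2
i=2 t=2 v=2: → [0,5); WM=2
i=3 t=5 v=1: → [5,8); WM=5
i=4 t=7 v=3: → [5,10); WM=7
i=5 t=10 v=9: → [10,13); WM=10
i=6 t=11 v=7: → [10,14); WM=11
i=7 t=2 v=4: DROP (t<11-0); WM=11
i=8 t=14 v=2: → [14,17); WM=14
i=9 t=13 v=8: DROP (t<14-0); WM=14
i=10 t=9 v=7: DROP (t<14-0); WM=14
i=11 t=9 v=2: DROP (t<14-0); WM=14
i=12 t=8 v=2: DROP (t<14-0); WM=14
i=13 t=14 v=4: → [14,17); WM=14
i=14 t=15 v=7: → [14,18); WM=15
i=15 t=19 v=9: → [19,22); WM=19
i=16 t=10 v=5: DROP (t<19-0); WM=19
i=17 t=24 v=1: → [24,27); WM=24
i=18 t=16 v=9: DROP (t<24-0); WM=24
i=19 t=24 v=8: → [24,27); WM=24
i=20 t=25 v=8: → [24,28); WM=25
i=21 t=25 v=1: → [24,28); WM=25
i=22 t=20 v=4: DROP (t<25-0); WM=25
i=23 t=26 v=2: → [24,29); WM=26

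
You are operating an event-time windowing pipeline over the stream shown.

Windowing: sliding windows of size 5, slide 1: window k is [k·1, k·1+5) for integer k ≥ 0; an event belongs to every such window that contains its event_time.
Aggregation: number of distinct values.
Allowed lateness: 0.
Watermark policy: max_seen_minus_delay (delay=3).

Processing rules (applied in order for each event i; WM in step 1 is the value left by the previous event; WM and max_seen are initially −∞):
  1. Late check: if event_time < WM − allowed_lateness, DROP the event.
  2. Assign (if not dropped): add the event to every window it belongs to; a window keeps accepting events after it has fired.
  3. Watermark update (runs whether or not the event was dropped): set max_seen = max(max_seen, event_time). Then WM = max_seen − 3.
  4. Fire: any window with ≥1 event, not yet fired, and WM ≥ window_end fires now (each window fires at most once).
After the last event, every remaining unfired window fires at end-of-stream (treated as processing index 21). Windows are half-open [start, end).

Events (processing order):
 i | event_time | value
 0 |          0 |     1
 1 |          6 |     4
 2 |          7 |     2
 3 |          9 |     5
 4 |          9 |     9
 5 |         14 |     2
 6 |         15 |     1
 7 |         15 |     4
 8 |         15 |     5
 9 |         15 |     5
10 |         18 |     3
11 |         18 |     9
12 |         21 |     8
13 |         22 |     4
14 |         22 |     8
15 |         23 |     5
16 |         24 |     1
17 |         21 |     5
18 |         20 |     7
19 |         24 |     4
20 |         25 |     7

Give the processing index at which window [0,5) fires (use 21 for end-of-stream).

i=0 t=0 v=1: → [0,5); WM=-3
i=1 t=6 v=4: → [6,11),[5,10),[4,9),[3,8),[2,7); WM=3
i=2 t=7 v=2: → [7,12),[6,11),[5,10),[4,9),[3,8); WM=4
i=3 t=9 v=5: → [9,14),[8,13),[7,12),[6,11),[5,10); WM=6; [0,5) fires=1
i=4 t=9 v=9: → [9,14),[8,13),[7,12),[6,11),[5,10); WM=6
i=5 t=14 v=2: → [14,19),[13,18),[12,17),[11,16),[10,15); WM=11; [2,7) fires=1 [3,8) fires=2 [4,9) fires=2 [5,10) fires=4 [6,11) fires=4
i=6 t=15 v=1: → [15,20),[14,19),[13,18),[12,17),[11,16); WM=12; [7,12) fires=3
i=7 t=15 v=4: → [15,20),[14,19),[13,18),[12,17),[11,16); WM=12
i=8 t=15 v=5: → [15,20),[14,19),[13,18),[12,17),[11,16); WM=12
i=9 t=15 v=5: → [15,20),[14,19),[13,18),[12,17),[11,16); WM=12
i=10 t=18 v=3: → [18,23),[17,22),[16,21),[15,20),[14,19); WM=15; [8,13) fires=2 [9,14) fires=2 [10,15) fires=1
i=11 t=18 v=9: → [18,23),[17,22),[16,21),[15,20),[14,19); WM=15
i=12 t=21 v=8: → [21,26),[20,25),[19,24),[18,23),[17,22); WM=18; [11,16) fires=4 [12,17) fires=4 [13,18) fires=4
i=13 t=22 v=4: → [22,27),[21,26),[20,25),[19,24),[18,23); WM=19; [14,19) fires=6
i=14 t=22 v=8: → [22,27),[21,26),[20,25),[19,24),[18,23); WM=19
i=15 t=23 v=5: → [23,28),[22,27),[21,26),[20,25),[19,24); WM=20; [15,20) fires=5
i=16 t=24 v=1: → [24,29),[23,28),[22,27),[21,26),[20,25); WM=21; [16,21) fires=2
i=17 t=21 v=5: → [21,26),[20,25),[19,24),[18,23),[17,22); WM=21
i=18 t=20 v=7: DROP (t<21-0); WM=21
i=19 t=24 v=4: → [24,29),[23,28),[22,27),[21,26),[20,25); WM=21
i=20 t=25 v=7: → [25,30),[24,29),[23,28),[22,27),[21,26); WM=22; [17,22) fires=4

3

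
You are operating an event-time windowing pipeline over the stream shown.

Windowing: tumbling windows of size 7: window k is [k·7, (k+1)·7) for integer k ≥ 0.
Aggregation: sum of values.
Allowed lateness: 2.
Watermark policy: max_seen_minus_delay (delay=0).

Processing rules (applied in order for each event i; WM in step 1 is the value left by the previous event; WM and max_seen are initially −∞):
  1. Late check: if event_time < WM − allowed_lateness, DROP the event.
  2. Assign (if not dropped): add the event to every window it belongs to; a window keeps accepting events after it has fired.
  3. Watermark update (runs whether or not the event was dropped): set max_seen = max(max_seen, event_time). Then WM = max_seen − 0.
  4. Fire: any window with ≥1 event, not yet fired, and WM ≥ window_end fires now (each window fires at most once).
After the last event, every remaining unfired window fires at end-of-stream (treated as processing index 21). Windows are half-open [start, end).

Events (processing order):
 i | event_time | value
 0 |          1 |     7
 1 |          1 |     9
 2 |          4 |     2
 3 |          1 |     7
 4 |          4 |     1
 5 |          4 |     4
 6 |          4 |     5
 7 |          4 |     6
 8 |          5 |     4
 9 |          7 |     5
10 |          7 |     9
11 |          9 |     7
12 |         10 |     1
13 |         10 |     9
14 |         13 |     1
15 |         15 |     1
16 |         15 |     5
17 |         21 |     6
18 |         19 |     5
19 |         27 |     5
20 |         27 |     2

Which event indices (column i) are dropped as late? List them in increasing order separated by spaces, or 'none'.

3

i=0 t=1 v=7: → [0,7); WM=1
i=1 t=1 v=9: → [0,7); WM=1
i=2 t=4 v=2: → [0,7); WM=4
i=3 t=1 v=7: DROP (t<4-2); WM=4
i=4 t=4 v=1: → [0,7); WM=4
i=5 t=4 v=4: → [0,7); WM=4
i=6 t=4 v=5: → [0,7); WM=4
i=7 t=4 v=6: → [0,7); WM=4
i=8 t=5 v=4: → [0,7); WM=5
i=9 t=7 v=5: → [7,14); WM=7; [0,7) fires=38
i=10 t=7 v=9: → [7,14); WM=7
i=11 t=9 v=7: → [7,14); WM=9
i=12 t=10 v=1: → [7,14); WM=10
i=13 t=10 v=9: → [7,14); WM=10
i=14 t=13 v=1: → [7,14); WM=13
i=15 t=15 v=1: → [14,21); WM=15; [7,14) fires=32
i=16 t=15 v=5: → [14,21); WM=15
i=17 t=21 v=6: → [21,28); WM=21; [14,21) fires=6
i=18 t=19 v=5: → [14,21); WM=21
i=19 t=27 v=5: → [21,28); WM=27
i=20 t=27 v=2: → [21,28); WM=27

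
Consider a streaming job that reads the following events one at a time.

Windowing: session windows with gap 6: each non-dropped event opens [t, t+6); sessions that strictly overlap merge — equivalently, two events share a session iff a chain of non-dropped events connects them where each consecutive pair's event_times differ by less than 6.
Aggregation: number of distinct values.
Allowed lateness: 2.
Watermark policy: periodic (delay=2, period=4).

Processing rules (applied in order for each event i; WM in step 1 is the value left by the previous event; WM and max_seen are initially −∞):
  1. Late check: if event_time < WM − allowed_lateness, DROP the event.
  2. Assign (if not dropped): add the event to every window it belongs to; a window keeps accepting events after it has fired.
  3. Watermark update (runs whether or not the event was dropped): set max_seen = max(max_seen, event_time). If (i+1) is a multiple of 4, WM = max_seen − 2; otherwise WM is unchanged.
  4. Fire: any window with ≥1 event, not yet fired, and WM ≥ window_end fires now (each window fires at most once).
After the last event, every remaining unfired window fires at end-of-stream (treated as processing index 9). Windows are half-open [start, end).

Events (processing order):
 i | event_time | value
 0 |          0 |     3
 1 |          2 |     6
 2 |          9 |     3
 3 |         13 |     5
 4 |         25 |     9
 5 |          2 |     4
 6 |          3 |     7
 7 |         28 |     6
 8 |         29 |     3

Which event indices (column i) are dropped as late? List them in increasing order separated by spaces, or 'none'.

5 6

i=0 t=0 v=3: → [0,6); WM=−∞
i=1 t=2 v=6: → [0,8); WM=−∞
i=2 t=9 v=3: → [9,15); WM=−∞
i=3 t=13 v=5: → [9,19); WM=11
i=4 t=25 v=9: → [25,31); WM=11
i=5 t=2 v=4: DROP (t<11-2); WM=11
i=6 t=3 v=7: DROP (t<11-2); WM=11
i=7 t=28 v=6: → [25,34); WM=26
i=8 t=29 v=3: → [25,35); WM=26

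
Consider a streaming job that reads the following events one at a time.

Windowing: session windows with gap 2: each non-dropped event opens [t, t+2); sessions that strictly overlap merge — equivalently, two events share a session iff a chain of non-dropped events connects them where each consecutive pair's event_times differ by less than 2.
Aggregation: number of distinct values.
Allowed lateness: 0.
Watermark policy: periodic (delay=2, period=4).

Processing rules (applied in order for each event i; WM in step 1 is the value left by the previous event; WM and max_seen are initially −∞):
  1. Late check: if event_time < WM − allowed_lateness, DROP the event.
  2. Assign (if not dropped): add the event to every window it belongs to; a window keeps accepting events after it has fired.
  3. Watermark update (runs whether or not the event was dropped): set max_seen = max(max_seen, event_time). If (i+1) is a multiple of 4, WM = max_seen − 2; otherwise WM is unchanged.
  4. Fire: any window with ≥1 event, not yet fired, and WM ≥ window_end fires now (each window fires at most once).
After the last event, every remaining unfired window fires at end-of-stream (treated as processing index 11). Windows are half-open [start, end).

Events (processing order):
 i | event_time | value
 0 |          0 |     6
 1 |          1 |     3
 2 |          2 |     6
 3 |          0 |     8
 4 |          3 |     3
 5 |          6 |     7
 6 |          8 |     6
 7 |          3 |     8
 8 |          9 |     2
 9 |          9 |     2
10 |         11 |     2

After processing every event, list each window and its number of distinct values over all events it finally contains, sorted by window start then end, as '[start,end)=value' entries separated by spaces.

[0,5)=3 [6,8)=1 [8,11)=2 [11,13)=1

i=0 t=0 v=6: → [0,2); WM=−∞
i=1 t=1 v=3: → [0,3); WM=−∞
i=2 t=2 v=6: → [0,4); WM=−∞
i=3 t=0 v=8: → [0,4); WM=0
i=4 t=3 v=3: → [0,5); WM=0
i=5 t=6 v=7: → [6,8); WM=0
i=6 t=8 v=6: → [8,10); WM=0
i=7 t=3 v=8: → [0,5); WM=6
i=8 t=9 v=2: → [8,11); WM=6
i=9 t=9 v=2: → [8,11); WM=6
i=10 t=11 v=2: → [11,13); WM=6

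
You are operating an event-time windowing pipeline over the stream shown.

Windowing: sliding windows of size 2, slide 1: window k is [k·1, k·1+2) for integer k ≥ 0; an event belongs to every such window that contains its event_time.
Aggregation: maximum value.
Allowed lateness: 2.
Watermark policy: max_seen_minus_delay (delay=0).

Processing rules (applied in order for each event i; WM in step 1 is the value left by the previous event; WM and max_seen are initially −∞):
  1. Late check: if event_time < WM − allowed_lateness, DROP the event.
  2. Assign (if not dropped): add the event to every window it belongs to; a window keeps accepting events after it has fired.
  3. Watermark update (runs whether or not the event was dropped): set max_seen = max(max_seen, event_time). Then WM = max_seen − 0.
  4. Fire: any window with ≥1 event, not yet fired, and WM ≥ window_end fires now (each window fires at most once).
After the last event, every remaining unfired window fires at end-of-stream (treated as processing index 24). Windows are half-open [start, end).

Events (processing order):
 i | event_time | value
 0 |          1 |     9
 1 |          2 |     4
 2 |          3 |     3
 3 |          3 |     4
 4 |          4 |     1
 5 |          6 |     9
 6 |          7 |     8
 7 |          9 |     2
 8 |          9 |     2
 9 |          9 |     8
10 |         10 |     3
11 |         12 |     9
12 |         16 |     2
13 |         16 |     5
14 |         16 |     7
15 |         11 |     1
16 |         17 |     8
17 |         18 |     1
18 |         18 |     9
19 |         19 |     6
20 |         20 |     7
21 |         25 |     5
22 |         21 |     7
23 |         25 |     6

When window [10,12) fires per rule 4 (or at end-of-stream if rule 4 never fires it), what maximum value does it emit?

i=0 t=1 v=9: → [1,3),[0,2); WM=1
i=1 t=2 v=4: → [2,4),[1,3); WM=2; [0,2) fires=9
i=2 t=3 v=3: → [3,5),[2,4); WM=3; [1,3) fires=9
i=3 t=3 v=4: → [3,5),[2,4); WM=3
i=4 t=4 v=1: → [4,6),[3,5); WM=4; [2,4) fires=4
i=5 t=6 v=9: → [6,8),[5,7); WM=6; [3,5) fires=4 [4,6) fires=1
i=6 t=7 v=8: → [7,9),[6,8); WM=7; [5,7) fires=9
i=7 t=9 v=2: → [9,11),[8,10); WM=9; [6,8) fires=9 [7,9) fires=8
i=8 t=9 v=2: → [9,11),[8,10); WM=9
i=9 t=9 v=8: → [9,11),[8,10); WM=9
i=10 t=10 v=3: → [10,12),[9,11); WM=10; [8,10) fires=8
i=11 t=12 v=9: → [12,14),[11,13); WM=12; [9,11) fires=8 [10,12) fires=3
i=12 t=16 v=2: → [16,18),[15,17); WM=16; [11,13) fires=9 [12,14) fires=9
i=13 t=16 v=5: → [16,18),[15,17); WM=16
i=14 t=16 v=7: → [16,18),[15,17); WM=16
i=15 t=11 v=1: DROP (t<16-2); WM=16
i=16 t=17 v=8: → [17,19),[16,18); WM=17; [15,17) fires=7
i=17 t=18 v=1: → [18,20),[17,19); WM=18; [16,18) fires=8
i=18 t=18 v=9: → [18,20),[17,19); WM=18
i=19 t=19 v=6: → [19,21),[18,20); WM=19; [17,19) fires=9
i=20 t=20 v=7: → [20,22),[19,21); WM=20; [18,20) fires=9
i=21 t=25 v=5: → [25,27),[24,26); WM=25; [19,21) fires=7 [20,22) fires=7
i=22 t=21 v=7: DROP (t<25-2); WM=25
i=23 t=25 v=6: → [25,27),[24,26); WM=25

3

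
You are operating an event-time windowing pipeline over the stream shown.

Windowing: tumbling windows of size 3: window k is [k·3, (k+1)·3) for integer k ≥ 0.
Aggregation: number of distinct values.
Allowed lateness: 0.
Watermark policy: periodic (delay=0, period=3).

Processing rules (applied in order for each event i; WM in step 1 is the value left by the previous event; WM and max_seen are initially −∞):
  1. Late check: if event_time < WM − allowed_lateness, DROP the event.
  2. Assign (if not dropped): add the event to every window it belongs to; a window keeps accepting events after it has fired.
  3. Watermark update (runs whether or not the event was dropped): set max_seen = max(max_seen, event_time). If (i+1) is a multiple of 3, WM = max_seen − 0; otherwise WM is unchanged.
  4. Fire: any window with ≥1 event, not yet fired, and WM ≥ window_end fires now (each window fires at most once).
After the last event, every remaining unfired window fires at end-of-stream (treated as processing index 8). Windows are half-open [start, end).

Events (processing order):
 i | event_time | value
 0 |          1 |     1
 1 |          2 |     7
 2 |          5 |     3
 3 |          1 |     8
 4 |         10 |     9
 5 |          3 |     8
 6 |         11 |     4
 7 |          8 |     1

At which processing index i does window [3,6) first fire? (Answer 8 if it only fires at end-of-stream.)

i=0 t=1 v=1: → [0,3); WM=−∞
i=1 t=2 v=7: → [0,3); WM=−∞
i=2 t=5 v=3: → [3,6); WM=5; [0,3) fires=2
i=3 t=1 v=8: DROP (t<5-0); WM=5
i=4 t=10 v=9: → [9,12); WM=5
i=5 t=3 v=8: DROP (t<5-0); WM=10; [3,6) fires=1
i=6 t=11 v=4: → [9,12); WM=10
i=7 t=8 v=1: DROP (t<10-0); WM=10

5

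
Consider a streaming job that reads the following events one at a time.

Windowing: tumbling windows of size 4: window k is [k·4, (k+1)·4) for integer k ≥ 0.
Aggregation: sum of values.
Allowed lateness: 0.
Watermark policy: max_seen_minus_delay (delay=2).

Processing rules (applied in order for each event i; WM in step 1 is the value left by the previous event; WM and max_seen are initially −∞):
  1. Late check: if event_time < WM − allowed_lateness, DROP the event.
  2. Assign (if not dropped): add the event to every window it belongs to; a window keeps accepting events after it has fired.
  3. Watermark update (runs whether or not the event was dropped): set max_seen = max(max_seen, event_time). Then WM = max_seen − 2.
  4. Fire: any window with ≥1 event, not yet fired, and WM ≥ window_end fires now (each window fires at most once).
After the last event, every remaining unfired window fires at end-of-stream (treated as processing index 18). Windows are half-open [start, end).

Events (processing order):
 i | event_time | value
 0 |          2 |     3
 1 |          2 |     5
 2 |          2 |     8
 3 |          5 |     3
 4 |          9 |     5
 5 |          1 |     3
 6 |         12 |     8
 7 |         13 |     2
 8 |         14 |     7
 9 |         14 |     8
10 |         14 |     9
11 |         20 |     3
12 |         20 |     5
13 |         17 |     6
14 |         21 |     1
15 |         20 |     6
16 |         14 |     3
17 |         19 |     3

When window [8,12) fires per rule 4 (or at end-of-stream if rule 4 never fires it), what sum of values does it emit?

5

i=0 t=2 v=3: → [0,4); WM=0
i=1 t=2 v=5: → [0,4); WM=0
i=2 t=2 v=8: → [0,4); WM=0
i=3 t=5 v=3: → [4,8); WM=3
i=4 t=9 v=5: → [8,12); WM=7; [0,4) fires=16
i=5 t=1 v=3: DROP (t<7-0); WM=7
i=6 t=12 v=8: → [12,16); WM=10; [4,8) fires=3
i=7 t=13 v=2: → [12,16); WM=11
i=8 t=14 v=7: → [12,16); WM=12; [8,12) fires=5
i=9 t=14 v=8: → [12,16); WM=12
i=10 t=14 v=9: → [12,16); WM=12
i=11 t=20 v=3: → [20,24); WM=18; [12,16) fires=34
i=12 t=20 v=5: → [20,24); WM=18
i=13 t=17 v=6: DROP (t<18-0); WM=18
i=14 t=21 v=1: → [20,24); WM=19
i=15 t=20 v=6: → [20,24); WM=19
i=16 t=14 v=3: DROP (t<19-0); WM=19
i=17 t=19 v=3: → [16,20); WM=19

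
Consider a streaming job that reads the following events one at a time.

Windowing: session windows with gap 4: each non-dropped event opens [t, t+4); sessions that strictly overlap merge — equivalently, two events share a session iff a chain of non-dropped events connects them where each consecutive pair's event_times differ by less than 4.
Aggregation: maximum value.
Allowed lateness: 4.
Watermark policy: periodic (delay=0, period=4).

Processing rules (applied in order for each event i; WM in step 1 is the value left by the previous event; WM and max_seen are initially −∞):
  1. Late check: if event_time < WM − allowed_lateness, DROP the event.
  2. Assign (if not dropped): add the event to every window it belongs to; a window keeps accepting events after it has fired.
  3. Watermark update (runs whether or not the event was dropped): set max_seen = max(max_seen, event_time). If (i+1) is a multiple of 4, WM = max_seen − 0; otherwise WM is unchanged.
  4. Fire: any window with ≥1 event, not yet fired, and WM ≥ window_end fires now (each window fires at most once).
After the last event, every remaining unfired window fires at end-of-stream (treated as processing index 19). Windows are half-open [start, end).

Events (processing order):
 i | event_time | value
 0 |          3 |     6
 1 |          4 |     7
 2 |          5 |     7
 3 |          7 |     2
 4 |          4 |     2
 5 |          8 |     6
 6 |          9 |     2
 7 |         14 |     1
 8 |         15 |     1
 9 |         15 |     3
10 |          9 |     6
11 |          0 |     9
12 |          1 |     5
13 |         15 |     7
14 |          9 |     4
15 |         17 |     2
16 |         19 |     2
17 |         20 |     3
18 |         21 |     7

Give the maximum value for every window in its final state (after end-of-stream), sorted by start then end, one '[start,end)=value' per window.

i=0 t=3 v=6: → [3,7); WM=−∞
i=1 t=4 v=7: → [3,8); WM=−∞
i=2 t=5 v=7: → [3,9); WM=−∞
i=3 t=7 v=2: → [3,11); WM=7
i=4 t=4 v=2: → [3,11); WM=7
i=5 t=8 v=6: → [3,12); WM=7
i=6 t=9 v=2: → [3,13); WM=7
i=7 t=14 v=1: → [14,18); WM=14
i=8 t=15 v=1: → [14,19); WM=14
i=9 t=15 v=3: → [14,19); WM=14
i=10 t=9 v=6: DROP (t<14-4); WM=14
i=11 t=0 v=9: DROP (t<14-4); WM=15
i=12 t=1 v=5: DROP (t<15-4); WM=15
i=13 t=15 v=7: → [14,19); WM=15
i=14 t=9 v=4: DROP (t<15-4); WM=15
i=15 t=17 v=2: → [14,21); WM=17
i=16 t=19 v=2: → [14,23); WM=17
i=17 t=20 v=3: → [14,24); WM=17
i=18 t=21 v=7: → [14,25); WM=17

[3,13)=7 [14,25)=7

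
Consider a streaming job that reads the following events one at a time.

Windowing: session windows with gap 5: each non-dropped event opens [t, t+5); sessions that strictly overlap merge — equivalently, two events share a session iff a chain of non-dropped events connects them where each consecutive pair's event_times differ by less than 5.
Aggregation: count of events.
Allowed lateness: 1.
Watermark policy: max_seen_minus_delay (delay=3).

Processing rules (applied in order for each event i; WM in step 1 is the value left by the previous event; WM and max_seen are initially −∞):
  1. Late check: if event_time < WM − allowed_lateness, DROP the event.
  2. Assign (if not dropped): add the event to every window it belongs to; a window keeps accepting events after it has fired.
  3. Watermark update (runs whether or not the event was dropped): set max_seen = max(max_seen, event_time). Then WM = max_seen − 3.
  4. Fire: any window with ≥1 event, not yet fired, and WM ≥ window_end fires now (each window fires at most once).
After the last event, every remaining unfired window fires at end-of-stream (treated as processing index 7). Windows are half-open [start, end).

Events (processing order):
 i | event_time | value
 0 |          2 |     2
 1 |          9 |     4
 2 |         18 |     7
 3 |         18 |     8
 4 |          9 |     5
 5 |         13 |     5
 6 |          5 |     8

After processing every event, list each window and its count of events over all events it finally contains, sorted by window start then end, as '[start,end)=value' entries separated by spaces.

i=0 t=2 v=2: → [2,7); WM=-1
i=1 t=9 v=4: → [9,14); WM=6
i=2 t=18 v=7: → [18,23); WM=15
i=3 t=18 v=8: → [18,23); WM=15
i=4 t=9 v=5: DROP (t<15-1); WM=15
i=5 t=13 v=5: DROP (t<15-1); WM=15
i=6 t=5 v=8: DROP (t<15-1); WM=15

[2,7)=1 [9,14)=1 [18,23)=2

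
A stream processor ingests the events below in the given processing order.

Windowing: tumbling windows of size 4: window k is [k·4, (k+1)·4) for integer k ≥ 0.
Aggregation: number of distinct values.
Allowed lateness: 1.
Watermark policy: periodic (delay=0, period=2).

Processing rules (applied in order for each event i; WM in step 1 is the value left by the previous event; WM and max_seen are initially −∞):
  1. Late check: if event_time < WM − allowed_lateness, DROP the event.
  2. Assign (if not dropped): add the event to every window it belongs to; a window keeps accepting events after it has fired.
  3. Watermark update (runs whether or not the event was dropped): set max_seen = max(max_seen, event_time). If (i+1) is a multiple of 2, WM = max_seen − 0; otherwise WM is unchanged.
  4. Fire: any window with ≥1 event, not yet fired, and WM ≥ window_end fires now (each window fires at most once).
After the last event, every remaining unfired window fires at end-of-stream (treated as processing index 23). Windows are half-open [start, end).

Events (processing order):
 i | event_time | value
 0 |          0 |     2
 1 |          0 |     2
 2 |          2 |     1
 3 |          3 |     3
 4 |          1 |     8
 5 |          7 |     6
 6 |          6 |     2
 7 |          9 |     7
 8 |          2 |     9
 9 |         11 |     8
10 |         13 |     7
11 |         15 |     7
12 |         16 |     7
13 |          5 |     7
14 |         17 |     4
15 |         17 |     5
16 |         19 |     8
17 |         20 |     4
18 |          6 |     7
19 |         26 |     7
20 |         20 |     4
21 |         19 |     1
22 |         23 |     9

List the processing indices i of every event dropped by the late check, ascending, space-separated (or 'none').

i=0 t=0 v=2: → [0,4); WM=−∞
i=1 t=0 v=2: → [0,4); WM=0
i=2 t=2 v=1: → [0,4); WM=0
i=3 t=3 v=3: → [0,4); WM=3
i=4 t=1 v=8: DROP (t<3-1); WM=3
i=5 t=7 v=6: → [4,8); WM=7; [0,4) fires=3
i=6 t=6 v=2: → [4,8); WM=7
i=7 t=9 v=7: → [8,12); WM=9; [4,8) fires=2
i=8 t=2 v=9: DROP (t<9-1); WM=9
i=9 t=11 v=8: → [8,12); WM=11
i=10 t=13 v=7: → [12,16); WM=11
i=11 t=15 v=7: → [12,16); WM=15; [8,12) fires=2
i=12 t=16 v=7: → [16,20); WM=15
i=13 t=5 v=7: DROP (t<15-1); WM=16; [12,16) fires=1
i=14 t=17 v=4: → [16,20); WM=16
i=15 t=17 v=5: → [16,20); WM=17
i=16 t=19 v=8: → [16,20); WM=17
i=17 t=20 v=4: → [20,24); WM=20; [16,20) fires=4
i=18 t=6 v=7: DROP (t<20-1); WM=20
i=19 t=26 v=7: → [24,28); WM=26; [20,24) fires=1
i=20 t=20 v=4: DROP (t<26-1); WM=26
i=21 t=19 v=1: DROP (t<26-1); WM=26
i=22 t=23 v=9: DROP (t<26-1); WM=26

4 8 13 18 20 21 22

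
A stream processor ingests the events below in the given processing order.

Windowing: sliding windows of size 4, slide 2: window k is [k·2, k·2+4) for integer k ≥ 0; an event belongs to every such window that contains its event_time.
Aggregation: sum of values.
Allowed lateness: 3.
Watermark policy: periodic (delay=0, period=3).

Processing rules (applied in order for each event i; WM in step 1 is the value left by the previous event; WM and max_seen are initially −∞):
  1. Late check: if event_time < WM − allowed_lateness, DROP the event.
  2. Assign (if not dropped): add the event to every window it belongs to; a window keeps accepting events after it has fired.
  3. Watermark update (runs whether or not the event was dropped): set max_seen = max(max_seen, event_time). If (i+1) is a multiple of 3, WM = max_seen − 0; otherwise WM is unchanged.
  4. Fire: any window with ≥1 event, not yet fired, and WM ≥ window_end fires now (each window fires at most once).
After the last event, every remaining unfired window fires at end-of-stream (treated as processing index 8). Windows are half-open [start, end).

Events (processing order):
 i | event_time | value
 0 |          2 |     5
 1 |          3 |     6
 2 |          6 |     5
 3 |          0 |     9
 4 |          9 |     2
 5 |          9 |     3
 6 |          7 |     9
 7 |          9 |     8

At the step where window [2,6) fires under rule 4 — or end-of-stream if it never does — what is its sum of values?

11

i=0 t=2 v=5: → [2,6),[0,4); WM=−∞
i=1 t=3 v=6: → [2,6),[0,4); WM=−∞
i=2 t=6 v=5: → [6,10),[4,8); WM=6; [0,4) fires=11 [2,6) fires=11
i=3 t=0 v=9: DROP (t<6-3); WM=6
i=4 t=9 v=2: → [8,12),[6,10); WM=6
i=5 t=9 v=3: → [8,12),[6,10); WM=9; [4,8) fires=5
i=6 t=7 v=9: → [6,10),[4,8); WM=9
i=7 t=9 v=8: → [8,12),[6,10); WM=9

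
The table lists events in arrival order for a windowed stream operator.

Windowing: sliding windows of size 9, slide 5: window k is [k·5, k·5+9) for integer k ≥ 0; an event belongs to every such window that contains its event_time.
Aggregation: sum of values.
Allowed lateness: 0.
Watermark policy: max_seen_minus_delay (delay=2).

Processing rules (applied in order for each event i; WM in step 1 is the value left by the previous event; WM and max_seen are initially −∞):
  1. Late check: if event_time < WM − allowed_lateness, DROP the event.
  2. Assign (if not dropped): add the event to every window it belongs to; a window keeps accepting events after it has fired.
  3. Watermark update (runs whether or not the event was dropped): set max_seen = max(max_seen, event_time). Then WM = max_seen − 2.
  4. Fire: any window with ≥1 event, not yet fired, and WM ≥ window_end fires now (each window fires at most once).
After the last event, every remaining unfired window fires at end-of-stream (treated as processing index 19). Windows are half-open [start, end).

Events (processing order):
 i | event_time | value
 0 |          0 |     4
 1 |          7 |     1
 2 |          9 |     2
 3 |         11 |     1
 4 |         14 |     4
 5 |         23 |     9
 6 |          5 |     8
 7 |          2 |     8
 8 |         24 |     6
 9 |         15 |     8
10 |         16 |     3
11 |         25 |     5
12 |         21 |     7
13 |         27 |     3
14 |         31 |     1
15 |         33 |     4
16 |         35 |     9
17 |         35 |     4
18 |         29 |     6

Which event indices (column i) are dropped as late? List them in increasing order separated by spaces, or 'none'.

6 7 9 10 12 18

i=0 t=0 v=4: → [0,9); WM=-2
i=1 t=7 v=1: → [5,14),[0,9); WM=5
i=2 t=9 v=2: → [5,14); WM=7
i=3 t=11 v=1: → [10,19),[5,14); WM=9; [0,9) fires=5
i=4 t=14 v=4: → [10,19); WM=12
i=5 t=23 v=9: → [20,29),[15,24); WM=21; [5,14) fires=4 [10,19) fires=5
i=6 t=5 v=8: DROP (t<21-0); WM=21
i=7 t=2 v=8: DROP (t<21-0); WM=21
i=8 t=24 v=6: → [20,29); WM=22
i=9 t=15 v=8: DROP (t<22-0); WM=22
i=10 t=16 v=3: DROP (t<22-0); WM=22
i=11 t=25 v=5: → [25,34),[20,29); WM=23
i=12 t=21 v=7: DROP (t<23-0); WM=23
i=13 t=27 v=3: → [25,34),[20,29); WM=25; [15,24) fires=9
i=14 t=31 v=1: → [30,39),[25,34); WM=29; [20,29) fires=23
i=15 t=33 v=4: → [30,39),[25,34); WM=31
i=16 t=35 v=9: → [35,44),[30,39); WM=33
i=17 t=35 v=4: → [35,44),[30,39); WM=33
i=18 t=29 v=6: DROP (t<33-0); WM=33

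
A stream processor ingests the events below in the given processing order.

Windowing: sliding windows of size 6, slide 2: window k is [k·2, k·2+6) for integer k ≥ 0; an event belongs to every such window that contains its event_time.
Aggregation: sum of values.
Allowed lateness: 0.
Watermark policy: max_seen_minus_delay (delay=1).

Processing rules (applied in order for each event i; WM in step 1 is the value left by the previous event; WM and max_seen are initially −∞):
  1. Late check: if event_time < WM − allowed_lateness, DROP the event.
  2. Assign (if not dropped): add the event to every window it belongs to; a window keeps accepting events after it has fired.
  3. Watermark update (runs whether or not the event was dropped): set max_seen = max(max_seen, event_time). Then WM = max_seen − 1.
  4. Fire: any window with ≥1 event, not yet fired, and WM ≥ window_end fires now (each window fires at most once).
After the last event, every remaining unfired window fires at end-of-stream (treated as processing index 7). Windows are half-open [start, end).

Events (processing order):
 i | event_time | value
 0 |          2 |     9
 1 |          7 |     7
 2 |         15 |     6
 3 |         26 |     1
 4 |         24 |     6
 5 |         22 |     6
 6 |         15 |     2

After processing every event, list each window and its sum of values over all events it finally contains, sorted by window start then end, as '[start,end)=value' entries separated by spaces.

i=0 t=2 v=9: → [2,8),[0,6); WM=1
i=1 t=7 v=7: → [6,12),[4,10),[2,8); WM=6; [0,6) fires=9
i=2 t=15 v=6: → [14,20),[12,18),[10,16); WM=14; [2,8) fires=16 [4,10) fires=7 [6,12) fires=7
i=3 t=26 v=1: → [26,32),[24,30),[22,28); WM=25; [10,16) fires=6 [12,18) fires=6 [14,20) fires=6
i=4 t=24 v=6: DROP (t<25-0); WM=25
i=5 t=22 v=6: DROP (t<25-0); WM=25
i=6 t=15 v=2: DROP (t<25-0); WM=25

[0,6)=9 [2,8)=16 [4,10)=7 [6,12)=7 [10,16)=6 [12,18)=6 [14,20)=6 [22,28)=1 [24,30)=1 [26,32)=1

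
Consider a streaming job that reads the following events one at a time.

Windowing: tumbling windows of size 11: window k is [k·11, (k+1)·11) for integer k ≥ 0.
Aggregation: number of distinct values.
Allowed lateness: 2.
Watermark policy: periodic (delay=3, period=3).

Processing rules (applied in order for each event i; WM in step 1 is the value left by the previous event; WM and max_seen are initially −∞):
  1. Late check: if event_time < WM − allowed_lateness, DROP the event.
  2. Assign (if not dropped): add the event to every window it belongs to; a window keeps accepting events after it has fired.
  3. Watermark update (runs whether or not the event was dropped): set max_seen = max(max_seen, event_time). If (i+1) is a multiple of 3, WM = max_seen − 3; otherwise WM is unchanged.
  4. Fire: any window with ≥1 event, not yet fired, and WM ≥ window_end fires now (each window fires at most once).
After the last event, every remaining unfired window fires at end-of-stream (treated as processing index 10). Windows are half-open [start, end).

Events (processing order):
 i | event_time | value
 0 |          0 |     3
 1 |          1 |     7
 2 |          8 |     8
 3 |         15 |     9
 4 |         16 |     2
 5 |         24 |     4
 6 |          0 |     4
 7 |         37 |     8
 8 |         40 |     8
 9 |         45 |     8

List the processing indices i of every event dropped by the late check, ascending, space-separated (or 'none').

6

i=0 t=0 v=3: → [0,11); WM=−∞
i=1 t=1 v=7: → [0,11); WM=−∞
i=2 t=8 v=8: → [0,11); WM=5
i=3 t=15 v=9: → [11,22); WM=5
i=4 t=16 v=2: → [11,22); WM=5
i=5 t=24 v=4: → [22,33); WM=21; [0,11) fires=3
i=6 t=0 v=4: DROP (t<21-2); WM=21
i=7 t=37 v=8: → [33,44); WM=21
i=8 t=40 v=8: → [33,44); WM=37; [11,22) fires=2 [22,33) fires=1
i=9 t=45 v=8: → [44,55); WM=37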